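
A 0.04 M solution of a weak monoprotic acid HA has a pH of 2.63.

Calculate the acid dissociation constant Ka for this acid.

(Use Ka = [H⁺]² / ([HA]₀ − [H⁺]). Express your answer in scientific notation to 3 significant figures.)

[H⁺] = 10^(−pH) = 10^(−2.63) = 2.344e-03 M. For HA ⇌ H⁺ + A⁻, Ka = [H⁺][A⁻]/[HA] = [H⁺]² / ([HA]₀ − [H⁺]) = (2.344e-03)² / (0.04 − 2.344e-03) = 1.46e-04.

K_a = 1.46e-04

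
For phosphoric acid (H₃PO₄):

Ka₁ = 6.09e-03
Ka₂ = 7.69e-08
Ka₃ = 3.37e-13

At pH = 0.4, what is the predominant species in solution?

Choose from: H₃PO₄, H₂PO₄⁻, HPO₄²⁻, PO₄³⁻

pKa₁ = 2.22, pKa₂ = 7.11, pKa₃ = 12.47. For a polyprotic acid the predominant species crosses at each pKa: below pKa_n the protonated form dominates, above it the deprotonated form does. At pH = 0.4, the predominant species is H₃PO₄.

H₃PO₄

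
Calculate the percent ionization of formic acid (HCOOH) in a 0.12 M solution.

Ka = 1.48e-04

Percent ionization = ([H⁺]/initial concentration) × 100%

Using Ka equilibrium: x² + Ka×x - Ka×C = 0. Solving: [H⁺] = 4.1409e-03. Percent = (4.1409e-03/0.12) × 100

Percent ionization = 3.45%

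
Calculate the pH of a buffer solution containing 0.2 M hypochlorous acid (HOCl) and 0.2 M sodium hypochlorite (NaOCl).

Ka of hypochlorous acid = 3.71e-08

pKa = -log(3.71e-08) = 7.43. pH = pKa + log([A⁻]/[HA]) = 7.43 + log(0.2/0.2)

pH = 7.43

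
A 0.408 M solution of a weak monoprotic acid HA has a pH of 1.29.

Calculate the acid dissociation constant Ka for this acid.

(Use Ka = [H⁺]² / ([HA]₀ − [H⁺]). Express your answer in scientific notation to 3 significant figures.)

[H⁺] = 10^(−pH) = 10^(−1.29) = 5.129e-02 M. For HA ⇌ H⁺ + A⁻, Ka = [H⁺][A⁻]/[HA] = [H⁺]² / ([HA]₀ − [H⁺]) = (5.129e-02)² / (0.408 − 5.129e-02) = 7.37e-03.

K_a = 7.37e-03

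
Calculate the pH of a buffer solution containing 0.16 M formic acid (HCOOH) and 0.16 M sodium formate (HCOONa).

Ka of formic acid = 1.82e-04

pKa = -log(1.82e-04) = 3.74. pH = pKa + log([A⁻]/[HA]) = 3.74 + log(0.16/0.16)

pH = 3.74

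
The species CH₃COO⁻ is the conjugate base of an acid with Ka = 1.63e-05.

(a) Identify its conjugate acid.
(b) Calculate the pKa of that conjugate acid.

(a) The conjugate acid is formed by adding one H⁺ to CH₃COO⁻, giving CH₃COOH. (b) pKa = -log(Ka) = -log(1.63e-05) = 4.79.

Conjugate acid: CH₃COOH; pK_a = 4.79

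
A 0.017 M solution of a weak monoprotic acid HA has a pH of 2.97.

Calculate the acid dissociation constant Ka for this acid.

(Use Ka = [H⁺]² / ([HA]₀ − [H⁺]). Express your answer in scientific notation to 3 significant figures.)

[H⁺] = 10^(−pH) = 10^(−2.97) = 1.072e-03 M. For HA ⇌ H⁺ + A⁻, Ka = [H⁺][A⁻]/[HA] = [H⁺]² / ([HA]₀ − [H⁺]) = (1.072e-03)² / (0.017 − 1.072e-03) = 7.21e-05.

K_a = 7.21e-05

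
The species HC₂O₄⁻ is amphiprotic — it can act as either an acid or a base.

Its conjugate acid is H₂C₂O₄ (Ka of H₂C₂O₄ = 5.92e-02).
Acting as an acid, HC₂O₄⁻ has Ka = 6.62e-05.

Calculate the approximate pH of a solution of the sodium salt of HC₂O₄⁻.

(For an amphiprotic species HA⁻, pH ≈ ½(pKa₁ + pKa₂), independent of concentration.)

pKa₁ = -log(5.92e-02) = 1.23; pKa₂ = -log(6.62e-05) = 4.18. For an amphiprotic species, pH ≈ ½(pKa₁ + pKa₂) = ½(1.23 + 4.18) = 2.70.

pH = 2.70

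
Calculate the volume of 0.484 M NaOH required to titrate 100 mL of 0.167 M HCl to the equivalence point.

At equivalence: moles acid = moles base. moles HCl = 0.167 × 100/1000 = 0.0167 mol. V_base = moles / 0.484 × 1000 = 34.5 mL.

V_{base} = 34.5 mL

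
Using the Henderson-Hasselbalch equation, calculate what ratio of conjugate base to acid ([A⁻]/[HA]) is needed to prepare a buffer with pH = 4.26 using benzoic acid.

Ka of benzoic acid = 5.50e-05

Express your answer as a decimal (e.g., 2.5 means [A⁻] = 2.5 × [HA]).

pKa = -log(5.50e-05) = 4.2596. pH = pKa + log([A⁻]/[HA]), so log([A⁻]/[HA]) = pH − pKa = 4.26 − 4.2596 = 0.0004. [A⁻]/[HA] = 10^(0.0004) = 1.00

[A⁻]/[HA] = 1.00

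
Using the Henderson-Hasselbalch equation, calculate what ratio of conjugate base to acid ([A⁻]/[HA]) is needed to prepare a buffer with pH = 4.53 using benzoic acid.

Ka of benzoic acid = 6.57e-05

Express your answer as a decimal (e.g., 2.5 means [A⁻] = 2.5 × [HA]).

pKa = -log(6.57e-05) = 4.1824. pH = pKa + log([A⁻]/[HA]), so log([A⁻]/[HA]) = pH − pKa = 4.53 − 4.1824 = 0.3476. [A⁻]/[HA] = 10^(0.3476) = 2.23

[A⁻]/[HA] = 2.23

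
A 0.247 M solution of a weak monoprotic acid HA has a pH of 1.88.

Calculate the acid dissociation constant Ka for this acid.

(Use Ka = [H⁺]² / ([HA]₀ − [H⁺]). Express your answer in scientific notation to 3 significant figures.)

[H⁺] = 10^(−pH) = 10^(−1.88) = 1.318e-02 M. For HA ⇌ H⁺ + A⁻, Ka = [H⁺][A⁻]/[HA] = [H⁺]² / ([HA]₀ − [H⁺]) = (1.318e-02)² / (0.247 − 1.318e-02) = 7.43e-04.

K_a = 7.43e-04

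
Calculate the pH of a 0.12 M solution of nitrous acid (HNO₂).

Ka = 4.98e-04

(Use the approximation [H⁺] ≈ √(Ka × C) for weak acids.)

[H⁺] = √(Ka × C) = √(4.98e-04 × 0.12) = 7.7305e-03. pH = -log(7.7305e-03)

pH = 2.11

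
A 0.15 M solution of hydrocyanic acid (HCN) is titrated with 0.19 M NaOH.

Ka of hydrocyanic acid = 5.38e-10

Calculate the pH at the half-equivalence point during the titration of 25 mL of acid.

At half-equivalence [HA] = [A⁻], so Henderson-Hasselbalch gives pH = pKa = -log(5.38e-10) = 9.27.

pH = pKa = 9.27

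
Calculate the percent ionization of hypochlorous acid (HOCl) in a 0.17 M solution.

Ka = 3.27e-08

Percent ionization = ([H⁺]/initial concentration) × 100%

Using Ka equilibrium: x² + Ka×x - Ka×C = 0. Solving: [H⁺] = 7.4542e-05. Percent = (7.4542e-05/0.17) × 100

Percent ionization = 0.0438%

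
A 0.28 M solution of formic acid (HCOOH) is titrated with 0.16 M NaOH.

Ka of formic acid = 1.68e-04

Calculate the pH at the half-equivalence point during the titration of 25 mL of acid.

At half-equivalence [HA] = [A⁻], so Henderson-Hasselbalch gives pH = pKa = -log(1.68e-04) = 3.77.

pH = pKa = 3.77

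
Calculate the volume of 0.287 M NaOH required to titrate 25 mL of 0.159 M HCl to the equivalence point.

At equivalence: moles acid = moles base. moles HCl = 0.159 × 25/1000 = 0.003975 mol. V_base = moles / 0.287 × 1000 = 13.9 mL.

V_{base} = 13.9 mL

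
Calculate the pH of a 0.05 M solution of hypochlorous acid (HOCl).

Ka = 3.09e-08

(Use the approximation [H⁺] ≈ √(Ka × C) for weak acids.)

[H⁺] = √(Ka × C) = √(3.09e-08 × 0.05) = 3.9306e-05. pH = -log(3.9306e-05)

pH = 4.41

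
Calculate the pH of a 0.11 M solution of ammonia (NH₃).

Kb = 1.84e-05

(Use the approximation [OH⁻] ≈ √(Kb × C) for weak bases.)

[OH⁻] = √(Kb × C) = √(1.84e-05 × 0.11) = 1.4227e-03. pOH = 2.85, pH = 14 - pOH

pH = 11.15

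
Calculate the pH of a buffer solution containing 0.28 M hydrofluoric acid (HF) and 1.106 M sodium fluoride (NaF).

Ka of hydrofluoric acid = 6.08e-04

pKa = -log(6.08e-04) = 3.22. pH = pKa + log([A⁻]/[HA]) = 3.22 + log(1.106/0.28)

pH = 3.81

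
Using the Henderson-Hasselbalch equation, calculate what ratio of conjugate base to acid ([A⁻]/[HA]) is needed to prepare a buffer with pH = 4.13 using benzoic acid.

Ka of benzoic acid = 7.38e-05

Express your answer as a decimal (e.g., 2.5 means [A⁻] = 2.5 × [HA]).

pKa = -log(7.38e-05) = 4.1319. pH = pKa + log([A⁻]/[HA]), so log([A⁻]/[HA]) = pH − pKa = 4.13 − 4.1319 = -0.0019. [A⁻]/[HA] = 10^(-0.0019) = 0.996

[A⁻]/[HA] = 0.996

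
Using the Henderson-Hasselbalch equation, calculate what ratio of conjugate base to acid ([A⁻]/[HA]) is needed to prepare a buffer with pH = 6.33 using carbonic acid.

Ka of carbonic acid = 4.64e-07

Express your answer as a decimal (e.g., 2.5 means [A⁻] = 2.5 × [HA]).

pKa = -log(4.64e-07) = 6.3335. pH = pKa + log([A⁻]/[HA]), so log([A⁻]/[HA]) = pH − pKa = 6.33 − 6.3335 = -0.0035. [A⁻]/[HA] = 10^(-0.0035) = 0.992

[A⁻]/[HA] = 0.992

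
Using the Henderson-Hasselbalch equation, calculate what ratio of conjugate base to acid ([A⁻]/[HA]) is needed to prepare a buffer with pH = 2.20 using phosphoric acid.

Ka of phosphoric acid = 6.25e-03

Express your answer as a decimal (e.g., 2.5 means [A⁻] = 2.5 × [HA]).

pKa = -log(6.25e-03) = 2.2041. pH = pKa + log([A⁻]/[HA]), so log([A⁻]/[HA]) = pH − pKa = 2.20 − 2.2041 = -0.0041. [A⁻]/[HA] = 10^(-0.0041) = 0.991

[A⁻]/[HA] = 0.991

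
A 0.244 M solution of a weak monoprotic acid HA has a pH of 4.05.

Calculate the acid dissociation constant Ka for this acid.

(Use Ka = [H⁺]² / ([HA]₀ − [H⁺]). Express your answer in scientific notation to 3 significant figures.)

[H⁺] = 10^(−pH) = 10^(−4.05) = 8.913e-05 M. For HA ⇌ H⁺ + A⁻, Ka = [H⁺][A⁻]/[HA] = [H⁺]² / ([HA]₀ − [H⁺]) = (8.913e-05)² / (0.244 − 8.913e-05) = 3.26e-08.

K_a = 3.26e-08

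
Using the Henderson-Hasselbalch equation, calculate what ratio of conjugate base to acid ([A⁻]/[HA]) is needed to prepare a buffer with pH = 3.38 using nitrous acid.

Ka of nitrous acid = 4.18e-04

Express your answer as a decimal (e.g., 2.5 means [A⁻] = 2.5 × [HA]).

pKa = -log(4.18e-04) = 3.3788. pH = pKa + log([A⁻]/[HA]), so log([A⁻]/[HA]) = pH − pKa = 3.38 − 3.3788 = 0.0012. [A⁻]/[HA] = 10^(0.0012) = 1.00

[A⁻]/[HA] = 1.00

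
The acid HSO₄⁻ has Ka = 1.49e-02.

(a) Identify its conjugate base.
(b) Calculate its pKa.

(a) The conjugate base is formed by removing one H⁺ from HSO₄⁻, giving SO₄²⁻. (b) pKa = -log(Ka) = -log(1.49e-02) = 1.83.

Conjugate base: SO₄²⁻; pK_a = 1.83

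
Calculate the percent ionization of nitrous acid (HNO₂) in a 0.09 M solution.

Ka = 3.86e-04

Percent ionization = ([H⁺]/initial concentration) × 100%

Using Ka equilibrium: x² + Ka×x - Ka×C = 0. Solving: [H⁺] = 5.7042e-03. Percent = (5.7042e-03/0.09) × 100

Percent ionization = 6.34%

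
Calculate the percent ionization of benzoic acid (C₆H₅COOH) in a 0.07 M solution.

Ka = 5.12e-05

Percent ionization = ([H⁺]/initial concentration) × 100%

Using Ka equilibrium: x² + Ka×x - Ka×C = 0. Solving: [H⁺] = 1.8677e-03. Percent = (1.8677e-03/0.07) × 100

Percent ionization = 2.67%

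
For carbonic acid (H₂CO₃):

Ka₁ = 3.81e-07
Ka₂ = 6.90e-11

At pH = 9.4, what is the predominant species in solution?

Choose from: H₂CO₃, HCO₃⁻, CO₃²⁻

pKa₁ = 6.42, pKa₂ = 10.16. For a polyprotic acid the predominant species crosses at each pKa: below pKa_n the protonated form dominates, above it the deprotonated form does. At pH = 9.4, the predominant species is HCO₃⁻.

HCO₃⁻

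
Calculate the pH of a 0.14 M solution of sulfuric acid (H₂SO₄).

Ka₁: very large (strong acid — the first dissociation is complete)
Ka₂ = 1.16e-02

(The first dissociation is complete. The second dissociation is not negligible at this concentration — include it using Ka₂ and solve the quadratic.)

First dissociation is complete: [H⁺]₀ = [HSO₄⁻]₀ = C = 0.14 M. Second dissociation HSO₄⁻ ⇌ H⁺ + SO₄²⁻: let x = [SO₄²⁻]. Ka₂ = (C + x)·x / (C − x) = 1.16e-02 → x² + (C + Ka₂)·x − Ka₂·C = 0 → x² + 0.15160·x − 1.624e-03 = 0. x = (−0.15160 + √(0.15160² + 4 × 1.624e-03)) / 2 = 1.0047e-02 M. [H⁺] = C + x = 0.14 + 1.0047e-02 = 1.5005e-01 M. pH = -log(1.5005e-01) = 0.82.

pH = 0.82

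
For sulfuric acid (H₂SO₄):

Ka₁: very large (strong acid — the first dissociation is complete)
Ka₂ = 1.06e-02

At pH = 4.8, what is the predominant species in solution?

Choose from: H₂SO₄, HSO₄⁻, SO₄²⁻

The first dissociation is complete, so H₂SO₄ itself is never the predominant species in water; pKa₂ = -log(1.06e-02) = 1.97. For a polyprotic acid the predominant species crosses at each pKa: below pKa_n the protonated form dominates, above it the deprotonated form does. At pH = 4.8, the predominant species is SO₄²⁻.

SO₄²⁻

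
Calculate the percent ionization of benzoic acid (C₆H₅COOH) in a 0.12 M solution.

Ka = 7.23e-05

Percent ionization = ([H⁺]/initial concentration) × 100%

Using Ka equilibrium: x² + Ka×x - Ka×C = 0. Solving: [H⁺] = 2.9096e-03. Percent = (2.9096e-03/0.12) × 100

Percent ionization = 2.42%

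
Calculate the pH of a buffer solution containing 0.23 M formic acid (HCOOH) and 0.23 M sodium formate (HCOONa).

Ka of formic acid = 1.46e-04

pKa = -log(1.46e-04) = 3.84. pH = pKa + log([A⁻]/[HA]) = 3.84 + log(0.23/0.23)

pH = 3.84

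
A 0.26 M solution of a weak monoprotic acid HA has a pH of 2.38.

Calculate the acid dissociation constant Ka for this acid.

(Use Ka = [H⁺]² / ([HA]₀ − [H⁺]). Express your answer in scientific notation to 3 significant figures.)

[H⁺] = 10^(−pH) = 10^(−2.38) = 4.169e-03 M. For HA ⇌ H⁺ + A⁻, Ka = [H⁺][A⁻]/[HA] = [H⁺]² / ([HA]₀ − [H⁺]) = (4.169e-03)² / (0.26 − 4.169e-03) = 6.79e-05.

K_a = 6.79e-05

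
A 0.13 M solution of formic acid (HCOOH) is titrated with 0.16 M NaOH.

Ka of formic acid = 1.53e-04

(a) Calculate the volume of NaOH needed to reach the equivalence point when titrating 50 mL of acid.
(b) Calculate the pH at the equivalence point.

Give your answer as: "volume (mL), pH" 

moles acid = 0.13 × 50/1000 = 0.0065 mol; V_base = moles/0.16 × 1000 = 40.6 mL. At equivalence only the conjugate base is present: [A⁻] = 0.0065/0.091 = 7.1724e-02 M. Kb = Kw/Ka = 6.54e-11; [OH⁻] = √(Kb × [A⁻]) = 2.1651e-06; pOH = 5.66; pH = 14 - pOH = 8.34.

V = 40.6 mL, pH = 8.34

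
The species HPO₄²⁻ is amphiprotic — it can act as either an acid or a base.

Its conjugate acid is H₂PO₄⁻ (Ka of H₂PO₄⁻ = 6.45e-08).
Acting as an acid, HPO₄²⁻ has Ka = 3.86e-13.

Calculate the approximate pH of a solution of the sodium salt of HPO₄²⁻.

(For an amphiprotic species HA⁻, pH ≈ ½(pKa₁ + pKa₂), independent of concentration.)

pKa₁ = -log(6.45e-08) = 7.19; pKa₂ = -log(3.86e-13) = 12.41. For an amphiprotic species, pH ≈ ½(pKa₁ + pKa₂) = ½(7.19 + 12.41) = 9.80.

pH = 9.80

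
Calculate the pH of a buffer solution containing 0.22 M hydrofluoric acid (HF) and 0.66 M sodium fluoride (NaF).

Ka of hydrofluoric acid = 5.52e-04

pKa = -log(5.52e-04) = 3.26. pH = pKa + log([A⁻]/[HA]) = 3.26 + log(0.66/0.22)

pH = 3.74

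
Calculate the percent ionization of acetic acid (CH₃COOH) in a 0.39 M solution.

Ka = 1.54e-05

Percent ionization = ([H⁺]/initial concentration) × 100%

Using Ka equilibrium: x² + Ka×x - Ka×C = 0. Solving: [H⁺] = 2.4430e-03. Percent = (2.4430e-03/0.39) × 100

Percent ionization = 0.626%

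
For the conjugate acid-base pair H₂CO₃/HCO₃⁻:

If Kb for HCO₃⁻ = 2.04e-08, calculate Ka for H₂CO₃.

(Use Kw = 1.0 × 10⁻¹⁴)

For a conjugate pair Ka × Kb = Kw, so Ka = Kw/Kb = 1.0 × 10⁻¹⁴ / 2.04e-08 = 4.90e-07.

K_a = 4.90e-07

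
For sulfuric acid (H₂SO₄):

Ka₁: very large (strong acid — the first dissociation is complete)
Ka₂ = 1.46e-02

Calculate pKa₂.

pKa₂ = -log(Ka₂) = -log(1.46e-02) = 1.84.

pK_{a2} = 1.84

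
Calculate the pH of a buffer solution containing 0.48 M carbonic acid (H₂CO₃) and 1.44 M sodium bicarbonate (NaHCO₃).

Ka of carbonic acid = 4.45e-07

pKa = -log(4.45e-07) = 6.35. pH = pKa + log([A⁻]/[HA]) = 6.35 + log(1.44/0.48)

pH = 6.83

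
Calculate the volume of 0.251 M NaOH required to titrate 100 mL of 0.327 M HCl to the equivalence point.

At equivalence: moles acid = moles base. moles HCl = 0.327 × 100/1000 = 0.0327 mol. V_base = moles / 0.251 × 1000 = 130.3 mL.

V_{base} = 130.3 mL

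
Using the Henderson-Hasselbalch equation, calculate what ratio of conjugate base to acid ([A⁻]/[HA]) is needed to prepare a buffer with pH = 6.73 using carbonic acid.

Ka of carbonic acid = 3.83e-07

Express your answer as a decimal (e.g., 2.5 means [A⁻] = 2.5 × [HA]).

pKa = -log(3.83e-07) = 6.4168. pH = pKa + log([A⁻]/[HA]), so log([A⁻]/[HA]) = pH − pKa = 6.73 − 6.4168 = 0.3132. [A⁻]/[HA] = 10^(0.3132) = 2.06

[A⁻]/[HA] = 2.06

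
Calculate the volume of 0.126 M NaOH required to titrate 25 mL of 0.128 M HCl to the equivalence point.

At equivalence: moles acid = moles base. moles HCl = 0.128 × 25/1000 = 0.0032 mol. V_base = moles / 0.126 × 1000 = 25.4 mL.

V_{base} = 25.4 mL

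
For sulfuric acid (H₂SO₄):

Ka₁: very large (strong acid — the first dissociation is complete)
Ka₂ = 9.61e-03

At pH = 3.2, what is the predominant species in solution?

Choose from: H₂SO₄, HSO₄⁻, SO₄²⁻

The first dissociation is complete, so H₂SO₄ itself is never the predominant species in water; pKa₂ = -log(9.61e-03) = 2.02. For a polyprotic acid the predominant species crosses at each pKa: below pKa_n the protonated form dominates, above it the deprotonated form does. At pH = 3.2, the predominant species is SO₄²⁻.

SO₄²⁻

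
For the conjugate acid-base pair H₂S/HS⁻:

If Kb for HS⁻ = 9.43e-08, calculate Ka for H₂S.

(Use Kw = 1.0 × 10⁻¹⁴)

For a conjugate pair Ka × Kb = Kw, so Ka = Kw/Kb = 1.0 × 10⁻¹⁴ / 9.43e-08 = 1.06e-07.

K_a = 1.06e-07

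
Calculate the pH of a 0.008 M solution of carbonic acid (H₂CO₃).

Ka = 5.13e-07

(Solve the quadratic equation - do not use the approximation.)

x² + Ka×x - Ka×C = 0. Using quadratic formula: [H⁺] = 6.3806e-05

pH = 4.20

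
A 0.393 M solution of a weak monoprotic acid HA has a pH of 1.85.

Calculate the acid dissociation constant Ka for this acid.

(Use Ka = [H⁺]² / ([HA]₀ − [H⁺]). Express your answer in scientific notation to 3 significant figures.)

[H⁺] = 10^(−pH) = 10^(−1.85) = 1.413e-02 M. For HA ⇌ H⁺ + A⁻, Ka = [H⁺][A⁻]/[HA] = [H⁺]² / ([HA]₀ − [H⁺]) = (1.413e-02)² / (0.393 − 1.413e-02) = 5.27e-04.

K_a = 5.27e-04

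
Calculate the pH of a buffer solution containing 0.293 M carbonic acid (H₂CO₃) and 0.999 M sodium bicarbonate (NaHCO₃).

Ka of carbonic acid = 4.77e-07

pKa = -log(4.77e-07) = 6.32. pH = pKa + log([A⁻]/[HA]) = 6.32 + log(0.999/0.293)

pH = 6.85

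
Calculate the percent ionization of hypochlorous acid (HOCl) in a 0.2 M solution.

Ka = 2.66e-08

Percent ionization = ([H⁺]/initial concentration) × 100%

Using Ka equilibrium: x² + Ka×x - Ka×C = 0. Solving: [H⁺] = 7.2925e-05. Percent = (7.2925e-05/0.2) × 100

Percent ionization = 0.0365%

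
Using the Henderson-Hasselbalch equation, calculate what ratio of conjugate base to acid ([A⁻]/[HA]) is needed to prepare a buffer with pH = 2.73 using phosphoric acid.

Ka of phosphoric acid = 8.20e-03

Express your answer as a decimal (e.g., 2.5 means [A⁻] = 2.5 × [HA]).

pKa = -log(8.20e-03) = 2.0862. pH = pKa + log([A⁻]/[HA]), so log([A⁻]/[HA]) = pH − pKa = 2.73 − 2.0862 = 0.6438. [A⁻]/[HA] = 10^(0.6438) = 4.40

[A⁻]/[HA] = 4.40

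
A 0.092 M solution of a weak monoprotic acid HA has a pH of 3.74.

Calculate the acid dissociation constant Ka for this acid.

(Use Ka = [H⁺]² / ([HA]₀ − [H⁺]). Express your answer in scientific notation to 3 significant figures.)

[H⁺] = 10^(−pH) = 10^(−3.74) = 1.820e-04 M. For HA ⇌ H⁺ + A⁻, Ka = [H⁺][A⁻]/[HA] = [H⁺]² / ([HA]₀ − [H⁺]) = (1.820e-04)² / (0.092 − 1.820e-04) = 3.61e-07.

K_a = 3.61e-07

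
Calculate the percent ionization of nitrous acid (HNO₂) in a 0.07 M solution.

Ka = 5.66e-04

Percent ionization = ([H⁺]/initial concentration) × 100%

Using Ka equilibrium: x² + Ka×x - Ka×C = 0. Solving: [H⁺] = 6.0178e-03. Percent = (6.0178e-03/0.07) × 100

Percent ionization = 8.6%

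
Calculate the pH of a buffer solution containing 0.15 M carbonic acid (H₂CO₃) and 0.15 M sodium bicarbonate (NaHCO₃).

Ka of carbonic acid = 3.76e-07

pKa = -log(3.76e-07) = 6.42. pH = pKa + log([A⁻]/[HA]) = 6.42 + log(0.15/0.15)

pH = 6.42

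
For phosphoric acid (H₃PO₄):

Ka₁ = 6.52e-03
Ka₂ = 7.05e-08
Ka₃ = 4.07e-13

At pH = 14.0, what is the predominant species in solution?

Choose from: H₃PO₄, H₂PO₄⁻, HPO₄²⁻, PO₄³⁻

pKa₁ = 2.19, pKa₂ = 7.15, pKa₃ = 12.39. For a polyprotic acid the predominant species crosses at each pKa: below pKa_n the protonated form dominates, above it the deprotonated form does. At pH = 14.0, the predominant species is PO₄³⁻.

PO₄³⁻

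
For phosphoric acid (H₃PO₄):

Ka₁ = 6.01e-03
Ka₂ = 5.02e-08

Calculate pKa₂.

pKa₂ = -log(Ka₂) = -log(5.02e-08) = 7.30.

pK_{a2} = 7.30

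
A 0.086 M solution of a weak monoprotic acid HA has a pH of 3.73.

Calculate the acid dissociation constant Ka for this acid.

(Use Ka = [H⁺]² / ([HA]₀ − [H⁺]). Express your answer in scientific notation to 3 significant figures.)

[H⁺] = 10^(−pH) = 10^(−3.73) = 1.862e-04 M. For HA ⇌ H⁺ + A⁻, Ka = [H⁺][A⁻]/[HA] = [H⁺]² / ([HA]₀ − [H⁺]) = (1.862e-04)² / (0.086 − 1.862e-04) = 4.04e-07.

K_a = 4.04e-07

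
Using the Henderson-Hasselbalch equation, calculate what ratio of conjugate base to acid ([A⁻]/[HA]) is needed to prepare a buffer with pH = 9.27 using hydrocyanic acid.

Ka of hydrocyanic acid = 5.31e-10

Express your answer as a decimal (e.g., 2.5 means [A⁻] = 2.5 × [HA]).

pKa = -log(5.31e-10) = 9.2749. pH = pKa + log([A⁻]/[HA]), so log([A⁻]/[HA]) = pH − pKa = 9.27 − 9.2749 = -0.0049. [A⁻]/[HA] = 10^(-0.0049) = 0.989

[A⁻]/[HA] = 0.989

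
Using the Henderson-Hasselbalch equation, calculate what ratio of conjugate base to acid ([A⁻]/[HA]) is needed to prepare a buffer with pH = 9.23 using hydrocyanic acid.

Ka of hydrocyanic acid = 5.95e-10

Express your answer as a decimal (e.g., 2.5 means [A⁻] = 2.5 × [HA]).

pKa = -log(5.95e-10) = 9.2255. pH = pKa + log([A⁻]/[HA]), so log([A⁻]/[HA]) = pH − pKa = 9.23 − 9.2255 = 0.0045. [A⁻]/[HA] = 10^(0.0045) = 1.01

[A⁻]/[HA] = 1.01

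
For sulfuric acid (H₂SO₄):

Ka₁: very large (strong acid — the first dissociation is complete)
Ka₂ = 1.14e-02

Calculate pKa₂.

pKa₂ = -log(Ka₂) = -log(1.14e-02) = 1.94.

pK_{a2} = 1.94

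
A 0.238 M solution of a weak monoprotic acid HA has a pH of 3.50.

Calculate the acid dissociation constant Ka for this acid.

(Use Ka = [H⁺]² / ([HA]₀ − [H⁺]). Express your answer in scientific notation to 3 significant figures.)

[H⁺] = 10^(−pH) = 10^(−3.50) = 3.162e-04 M. For HA ⇌ H⁺ + A⁻, Ka = [H⁺][A⁻]/[HA] = [H⁺]² / ([HA]₀ − [H⁺]) = (3.162e-04)² / (0.238 − 3.162e-04) = 4.21e-07.

K_a = 4.21e-07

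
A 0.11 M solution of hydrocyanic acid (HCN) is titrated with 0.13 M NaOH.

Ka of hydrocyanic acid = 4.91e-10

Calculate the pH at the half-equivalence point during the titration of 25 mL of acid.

At half-equivalence [HA] = [A⁻], so Henderson-Hasselbalch gives pH = pKa = -log(4.91e-10) = 9.31.

pH = pKa = 9.31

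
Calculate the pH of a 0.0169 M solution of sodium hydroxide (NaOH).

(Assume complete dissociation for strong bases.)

[OH⁻] = 0.0169 M for strong base. pOH = -log[OH⁻] = 1.77, pH = 14 - pOH

pH = 12.23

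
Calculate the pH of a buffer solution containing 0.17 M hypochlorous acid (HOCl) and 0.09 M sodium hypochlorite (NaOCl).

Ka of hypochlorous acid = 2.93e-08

pKa = -log(2.93e-08) = 7.53. pH = pKa + log([A⁻]/[HA]) = 7.53 + log(0.09/0.17)

pH = 7.26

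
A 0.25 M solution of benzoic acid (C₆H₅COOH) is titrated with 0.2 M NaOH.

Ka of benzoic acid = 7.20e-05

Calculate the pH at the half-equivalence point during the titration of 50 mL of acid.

At half-equivalence [HA] = [A⁻], so Henderson-Hasselbalch gives pH = pKa = -log(7.20e-05) = 4.14.

pH = pKa = 4.14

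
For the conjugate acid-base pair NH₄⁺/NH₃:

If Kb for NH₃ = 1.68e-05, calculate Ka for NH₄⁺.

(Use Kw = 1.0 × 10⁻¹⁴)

For a conjugate pair Ka × Kb = Kw, so Ka = Kw/Kb = 1.0 × 10⁻¹⁴ / 1.68e-05 = 5.95e-10.

K_a = 5.95e-10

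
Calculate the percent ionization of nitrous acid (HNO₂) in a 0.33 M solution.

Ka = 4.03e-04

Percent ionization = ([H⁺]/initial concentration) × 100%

Using Ka equilibrium: x² + Ka×x - Ka×C = 0. Solving: [H⁺] = 1.1332e-02. Percent = (1.1332e-02/0.33) × 100

Percent ionization = 3.43%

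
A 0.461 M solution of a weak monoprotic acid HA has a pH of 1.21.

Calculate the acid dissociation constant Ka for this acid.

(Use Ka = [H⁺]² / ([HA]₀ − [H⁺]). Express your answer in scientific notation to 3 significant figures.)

[H⁺] = 10^(−pH) = 10^(−1.21) = 6.166e-02 M. For HA ⇌ H⁺ + A⁻, Ka = [H⁺][A⁻]/[HA] = [H⁺]² / ([HA]₀ − [H⁺]) = (6.166e-02)² / (0.461 − 6.166e-02) = 9.52e-03.

K_a = 9.52e-03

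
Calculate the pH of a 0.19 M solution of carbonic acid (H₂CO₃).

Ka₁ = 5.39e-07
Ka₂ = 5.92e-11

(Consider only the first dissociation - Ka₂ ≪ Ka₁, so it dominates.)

First dissociation dominates. From Ka₁ = [H⁺][HA⁻]/[H₂A], x² + Ka₁·x − Ka₁·C = 0 with C = 0.19 M and Ka₁ = 5.39e-07. Solving: [H⁺] = (−Ka₁ + √(Ka₁² + 4·Ka₁·C)) / 2 = 3.1975e-04 M. pH = -log(3.1975e-04) = 3.50.

pH = 3.50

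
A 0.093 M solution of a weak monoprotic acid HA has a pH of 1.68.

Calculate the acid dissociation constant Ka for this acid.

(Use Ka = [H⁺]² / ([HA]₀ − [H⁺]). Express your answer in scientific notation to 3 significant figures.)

[H⁺] = 10^(−pH) = 10^(−1.68) = 2.089e-02 M. For HA ⇌ H⁺ + A⁻, Ka = [H⁺][A⁻]/[HA] = [H⁺]² / ([HA]₀ − [H⁺]) = (2.089e-02)² / (0.093 − 2.089e-02) = 6.05e-03.

K_a = 6.05e-03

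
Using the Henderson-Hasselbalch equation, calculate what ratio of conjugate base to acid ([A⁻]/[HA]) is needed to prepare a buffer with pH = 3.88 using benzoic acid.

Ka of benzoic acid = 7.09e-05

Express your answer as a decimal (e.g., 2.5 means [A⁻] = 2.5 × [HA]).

pKa = -log(7.09e-05) = 4.1494. pH = pKa + log([A⁻]/[HA]), so log([A⁻]/[HA]) = pH − pKa = 3.88 − 4.1494 = -0.2694. [A⁻]/[HA] = 10^(-0.2694) = 0.538

[A⁻]/[HA] = 0.538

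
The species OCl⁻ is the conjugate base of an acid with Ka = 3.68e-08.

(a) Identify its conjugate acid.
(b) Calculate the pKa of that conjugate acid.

(a) The conjugate acid is formed by adding one H⁺ to OCl⁻, giving HOCl. (b) pKa = -log(Ka) = -log(3.68e-08) = 7.43.

Conjugate acid: HOCl; pK_a = 7.43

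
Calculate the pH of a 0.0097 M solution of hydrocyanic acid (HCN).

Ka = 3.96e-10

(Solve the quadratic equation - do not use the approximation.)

x² + Ka×x - Ka×C = 0. Using quadratic formula: [H⁺] = 1.9597e-06

pH = 5.71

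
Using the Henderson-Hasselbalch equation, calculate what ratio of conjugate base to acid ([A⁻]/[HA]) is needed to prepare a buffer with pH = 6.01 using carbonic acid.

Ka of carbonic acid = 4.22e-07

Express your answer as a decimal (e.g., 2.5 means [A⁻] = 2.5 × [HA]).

pKa = -log(4.22e-07) = 6.3747. pH = pKa + log([A⁻]/[HA]), so log([A⁻]/[HA]) = pH − pKa = 6.01 − 6.3747 = -0.3647. [A⁻]/[HA] = 10^(-0.3647) = 0.432

[A⁻]/[HA] = 0.432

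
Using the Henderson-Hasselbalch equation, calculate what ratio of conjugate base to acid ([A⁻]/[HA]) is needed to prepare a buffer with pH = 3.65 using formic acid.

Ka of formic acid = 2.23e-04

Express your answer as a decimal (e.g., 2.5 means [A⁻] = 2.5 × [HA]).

pKa = -log(2.23e-04) = 3.6517. pH = pKa + log([A⁻]/[HA]), so log([A⁻]/[HA]) = pH − pKa = 3.65 − 3.6517 = -0.0017. [A⁻]/[HA] = 10^(-0.0017) = 0.996

[A⁻]/[HA] = 0.996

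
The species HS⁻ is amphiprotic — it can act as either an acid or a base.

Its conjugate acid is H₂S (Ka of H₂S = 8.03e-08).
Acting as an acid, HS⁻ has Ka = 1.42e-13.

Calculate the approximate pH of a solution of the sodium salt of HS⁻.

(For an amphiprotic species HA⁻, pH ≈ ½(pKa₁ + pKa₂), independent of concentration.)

pKa₁ = -log(8.03e-08) = 7.10; pKa₂ = -log(1.42e-13) = 12.85. For an amphiprotic species, pH ≈ ½(pKa₁ + pKa₂) = ½(7.10 + 12.85) = 9.97.

pH = 9.97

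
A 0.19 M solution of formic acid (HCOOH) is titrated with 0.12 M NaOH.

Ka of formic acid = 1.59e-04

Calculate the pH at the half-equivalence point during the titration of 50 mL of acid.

At half-equivalence [HA] = [A⁻], so Henderson-Hasselbalch gives pH = pKa = -log(1.59e-04) = 3.80.

pH = pKa = 3.80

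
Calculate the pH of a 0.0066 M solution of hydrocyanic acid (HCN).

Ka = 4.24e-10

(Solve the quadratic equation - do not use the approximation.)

x² + Ka×x - Ka×C = 0. Using quadratic formula: [H⁺] = 1.6726e-06

pH = 5.78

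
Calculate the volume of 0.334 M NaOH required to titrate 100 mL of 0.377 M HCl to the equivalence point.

At equivalence: moles acid = moles base. moles HCl = 0.377 × 100/1000 = 0.0377 mol. V_base = moles / 0.334 × 1000 = 112.9 mL.

V_{base} = 112.9 mL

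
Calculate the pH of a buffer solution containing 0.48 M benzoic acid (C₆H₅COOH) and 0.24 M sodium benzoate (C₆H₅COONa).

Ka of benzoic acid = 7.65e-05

pKa = -log(7.65e-05) = 4.12. pH = pKa + log([A⁻]/[HA]) = 4.12 + log(0.24/0.48)

pH = 3.82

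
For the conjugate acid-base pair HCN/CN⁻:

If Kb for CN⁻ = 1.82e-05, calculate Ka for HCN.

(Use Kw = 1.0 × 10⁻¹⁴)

For a conjugate pair Ka × Kb = Kw, so Ka = Kw/Kb = 1.0 × 10⁻¹⁴ / 1.82e-05 = 5.49e-10.

K_a = 5.49e-10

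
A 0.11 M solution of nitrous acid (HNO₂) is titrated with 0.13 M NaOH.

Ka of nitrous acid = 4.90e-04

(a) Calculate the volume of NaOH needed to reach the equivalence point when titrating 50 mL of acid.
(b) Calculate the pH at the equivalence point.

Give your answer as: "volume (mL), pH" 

moles acid = 0.11 × 50/1000 = 0.0055 mol; V_base = moles/0.13 × 1000 = 42.3 mL. At equivalence only the conjugate base is present: [A⁻] = 0.0055/0.092 = 5.9583e-02 M. Kb = Kw/Ka = 2.04e-11; [OH⁻] = √(Kb × [A⁻]) = 1.1027e-06; pOH = 5.96; pH = 14 - pOH = 8.04.

V = 42.3 mL, pH = 8.04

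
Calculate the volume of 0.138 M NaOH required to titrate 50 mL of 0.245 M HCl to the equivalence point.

At equivalence: moles acid = moles base. moles HCl = 0.245 × 50/1000 = 0.01225 mol. V_base = moles / 0.138 × 1000 = 88.8 mL.

V_{base} = 88.8 mL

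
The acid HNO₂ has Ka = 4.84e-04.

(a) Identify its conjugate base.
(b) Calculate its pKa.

(a) The conjugate base is formed by removing one H⁺ from HNO₂, giving NO₂⁻. (b) pKa = -log(Ka) = -log(4.84e-04) = 3.32.

Conjugate base: NO₂⁻; pK_a = 3.32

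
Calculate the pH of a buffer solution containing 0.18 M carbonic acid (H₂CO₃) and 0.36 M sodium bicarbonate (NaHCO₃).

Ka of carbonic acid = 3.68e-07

pKa = -log(3.68e-07) = 6.43. pH = pKa + log([A⁻]/[HA]) = 6.43 + log(0.36/0.18)

pH = 6.74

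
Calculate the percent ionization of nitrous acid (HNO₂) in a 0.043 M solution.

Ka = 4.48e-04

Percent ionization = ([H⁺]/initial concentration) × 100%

Using Ka equilibrium: x² + Ka×x - Ka×C = 0. Solving: [H⁺] = 4.1708e-03. Percent = (4.1708e-03/0.043) × 100

Percent ionization = 9.7%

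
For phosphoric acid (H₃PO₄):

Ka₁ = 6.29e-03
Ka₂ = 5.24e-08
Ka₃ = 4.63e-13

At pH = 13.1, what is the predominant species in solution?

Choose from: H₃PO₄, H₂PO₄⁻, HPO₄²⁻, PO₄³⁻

pKa₁ = 2.20, pKa₂ = 7.28, pKa₃ = 12.33. For a polyprotic acid the predominant species crosses at each pKa: below pKa_n the protonated form dominates, above it the deprotonated form does. At pH = 13.1, the predominant species is PO₄³⁻.

PO₄³⁻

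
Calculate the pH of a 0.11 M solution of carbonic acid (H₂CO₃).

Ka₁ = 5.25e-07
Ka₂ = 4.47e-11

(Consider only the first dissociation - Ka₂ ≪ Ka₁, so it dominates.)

First dissociation dominates. From Ka₁ = [H⁺][HA⁻]/[H₂A], x² + Ka₁·x − Ka₁·C = 0 with C = 0.11 M and Ka₁ = 5.25e-07. Solving: [H⁺] = (−Ka₁ + √(Ka₁² + 4·Ka₁·C)) / 2 = 2.4005e-04 M. pH = -log(2.4005e-04) = 3.62.

pH = 3.62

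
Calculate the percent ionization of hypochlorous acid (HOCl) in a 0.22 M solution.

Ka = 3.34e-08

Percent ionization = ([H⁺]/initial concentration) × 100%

Using Ka equilibrium: x² + Ka×x - Ka×C = 0. Solving: [H⁺] = 8.5704e-05. Percent = (8.5704e-05/0.22) × 100

Percent ionization = 0.039%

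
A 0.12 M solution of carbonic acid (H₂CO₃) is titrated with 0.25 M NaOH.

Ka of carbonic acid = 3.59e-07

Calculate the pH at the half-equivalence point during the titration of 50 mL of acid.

At half-equivalence [HA] = [A⁻], so Henderson-Hasselbalch gives pH = pKa = -log(3.59e-07) = 6.44.

pH = pKa = 6.44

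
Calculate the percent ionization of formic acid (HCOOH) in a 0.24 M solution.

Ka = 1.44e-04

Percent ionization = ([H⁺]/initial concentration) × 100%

Using Ka equilibrium: x² + Ka×x - Ka×C = 0. Solving: [H⁺] = 5.8072e-03. Percent = (5.8072e-03/0.24) × 100

Percent ionization = 2.42%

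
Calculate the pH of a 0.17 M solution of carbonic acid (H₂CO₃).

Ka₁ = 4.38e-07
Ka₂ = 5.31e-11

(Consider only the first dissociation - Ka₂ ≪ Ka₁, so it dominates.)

First dissociation dominates. From Ka₁ = [H⁺][HA⁻]/[H₂A], x² + Ka₁·x − Ka₁·C = 0 with C = 0.17 M and Ka₁ = 4.38e-07. Solving: [H⁺] = (−Ka₁ + √(Ka₁² + 4·Ka₁·C)) / 2 = 2.7265e-04 M. pH = -log(2.7265e-04) = 3.56.

pH = 3.56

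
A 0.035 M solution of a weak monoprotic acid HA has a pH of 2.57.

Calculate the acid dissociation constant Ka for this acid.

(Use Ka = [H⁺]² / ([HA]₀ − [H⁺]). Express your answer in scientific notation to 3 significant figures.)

[H⁺] = 10^(−pH) = 10^(−2.57) = 2.692e-03 M. For HA ⇌ H⁺ + A⁻, Ka = [H⁺][A⁻]/[HA] = [H⁺]² / ([HA]₀ − [H⁺]) = (2.692e-03)² / (0.035 − 2.692e-03) = 2.24e-04.

K_a = 2.24e-04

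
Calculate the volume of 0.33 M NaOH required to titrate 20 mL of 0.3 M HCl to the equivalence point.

At equivalence: moles acid = moles base. moles HCl = 0.3 × 20/1000 = 0.006 mol. V_base = moles / 0.33 × 1000 = 18.2 mL.

V_{base} = 18.2 mL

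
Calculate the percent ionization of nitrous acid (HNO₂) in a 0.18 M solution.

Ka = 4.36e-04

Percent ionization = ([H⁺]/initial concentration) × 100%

Using Ka equilibrium: x² + Ka×x - Ka×C = 0. Solving: [H⁺] = 8.6436e-03. Percent = (8.6436e-03/0.18) × 100

Percent ionization = 4.8%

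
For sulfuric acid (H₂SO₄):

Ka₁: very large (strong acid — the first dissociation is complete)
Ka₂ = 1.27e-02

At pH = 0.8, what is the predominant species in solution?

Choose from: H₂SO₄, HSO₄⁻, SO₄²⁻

The first dissociation is complete, so H₂SO₄ itself is never the predominant species in water; pKa₂ = -log(1.27e-02) = 1.90. For a polyprotic acid the predominant species crosses at each pKa: below pKa_n the protonated form dominates, above it the deprotonated form does. At pH = 0.8, the predominant species is HSO₄⁻.

HSO₄⁻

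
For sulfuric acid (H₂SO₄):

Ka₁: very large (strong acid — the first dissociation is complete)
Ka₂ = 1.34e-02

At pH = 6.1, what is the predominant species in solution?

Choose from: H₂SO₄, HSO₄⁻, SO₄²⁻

The first dissociation is complete, so H₂SO₄ itself is never the predominant species in water; pKa₂ = -log(1.34e-02) = 1.87. For a polyprotic acid the predominant species crosses at each pKa: below pKa_n the protonated form dominates, above it the deprotonated form does. At pH = 6.1, the predominant species is SO₄²⁻.

SO₄²⁻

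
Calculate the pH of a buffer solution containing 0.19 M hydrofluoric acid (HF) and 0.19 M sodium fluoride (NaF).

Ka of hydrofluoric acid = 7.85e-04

pKa = -log(7.85e-04) = 3.11. pH = pKa + log([A⁻]/[HA]) = 3.11 + log(0.19/0.19)

pH = 3.11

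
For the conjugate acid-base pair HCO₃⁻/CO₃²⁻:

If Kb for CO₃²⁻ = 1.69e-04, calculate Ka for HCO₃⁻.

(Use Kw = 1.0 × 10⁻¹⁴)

For a conjugate pair Ka × Kb = Kw, so Ka = Kw/Kb = 1.0 × 10⁻¹⁴ / 1.69e-04 = 5.92e-11.

K_a = 5.92e-11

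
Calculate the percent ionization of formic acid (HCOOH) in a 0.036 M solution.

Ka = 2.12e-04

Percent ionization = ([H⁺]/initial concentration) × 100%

Using Ka equilibrium: x² + Ka×x - Ka×C = 0. Solving: [H⁺] = 2.6586e-03. Percent = (2.6586e-03/0.036) × 100

Percent ionization = 7.39%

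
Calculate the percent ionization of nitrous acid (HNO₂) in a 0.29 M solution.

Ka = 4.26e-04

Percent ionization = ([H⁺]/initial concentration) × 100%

Using Ka equilibrium: x² + Ka×x - Ka×C = 0. Solving: [H⁺] = 1.0904e-02. Percent = (1.0904e-02/0.29) × 100

Percent ionization = 3.76%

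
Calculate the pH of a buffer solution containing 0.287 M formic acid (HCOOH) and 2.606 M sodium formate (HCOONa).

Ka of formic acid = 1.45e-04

pKa = -log(1.45e-04) = 3.84. pH = pKa + log([A⁻]/[HA]) = 3.84 + log(2.606/0.287)

pH = 4.80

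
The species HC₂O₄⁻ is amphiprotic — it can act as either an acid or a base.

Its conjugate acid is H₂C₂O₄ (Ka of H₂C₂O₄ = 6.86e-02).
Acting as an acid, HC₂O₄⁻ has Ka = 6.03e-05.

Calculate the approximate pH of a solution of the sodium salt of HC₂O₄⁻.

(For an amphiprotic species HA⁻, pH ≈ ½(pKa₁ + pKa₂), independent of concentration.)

pKa₁ = -log(6.86e-02) = 1.16; pKa₂ = -log(6.03e-05) = 4.22. For an amphiprotic species, pH ≈ ½(pKa₁ + pKa₂) = ½(1.16 + 4.22) = 2.69.

pH = 2.69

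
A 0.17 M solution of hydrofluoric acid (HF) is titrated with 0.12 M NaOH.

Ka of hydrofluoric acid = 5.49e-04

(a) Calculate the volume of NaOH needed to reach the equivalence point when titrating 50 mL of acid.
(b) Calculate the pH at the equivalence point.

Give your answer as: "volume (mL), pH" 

moles acid = 0.17 × 50/1000 = 0.0085 mol; V_base = moles/0.12 × 1000 = 70.8 mL. At equivalence only the conjugate base is present: [A⁻] = 0.0085/0.121 = 7.0345e-02 M. Kb = Kw/Ka = 1.82e-11; [OH⁻] = √(Kb × [A⁻]) = 1.1320e-06; pOH = 5.95; pH = 14 - pOH = 8.05.

V = 70.8 mL, pH = 8.05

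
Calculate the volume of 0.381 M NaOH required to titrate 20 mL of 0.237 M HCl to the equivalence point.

At equivalence: moles acid = moles base. moles HCl = 0.237 × 20/1000 = 0.00474 mol. V_base = moles / 0.381 × 1000 = 12.4 mL.

V_{base} = 12.4 mL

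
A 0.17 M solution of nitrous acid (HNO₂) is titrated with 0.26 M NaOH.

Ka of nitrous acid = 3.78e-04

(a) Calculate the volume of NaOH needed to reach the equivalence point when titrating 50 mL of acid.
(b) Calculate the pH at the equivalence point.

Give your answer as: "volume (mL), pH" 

moles acid = 0.17 × 50/1000 = 0.0085 mol; V_base = moles/0.26 × 1000 = 32.7 mL. At equivalence only the conjugate base is present: [A⁻] = 0.0085/0.083 = 1.0279e-01 M. Kb = Kw/Ka = 2.65e-11; [OH⁻] = √(Kb × [A⁻]) = 1.6490e-06; pOH = 5.78; pH = 14 - pOH = 8.22.

V = 32.7 mL, pH = 8.22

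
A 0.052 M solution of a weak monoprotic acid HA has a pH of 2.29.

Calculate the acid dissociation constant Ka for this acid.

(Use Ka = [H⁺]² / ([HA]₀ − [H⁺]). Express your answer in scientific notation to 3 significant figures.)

[H⁺] = 10^(−pH) = 10^(−2.29) = 5.129e-03 M. For HA ⇌ H⁺ + A⁻, Ka = [H⁺][A⁻]/[HA] = [H⁺]² / ([HA]₀ − [H⁺]) = (5.129e-03)² / (0.052 − 5.129e-03) = 5.61e-04.

K_a = 5.61e-04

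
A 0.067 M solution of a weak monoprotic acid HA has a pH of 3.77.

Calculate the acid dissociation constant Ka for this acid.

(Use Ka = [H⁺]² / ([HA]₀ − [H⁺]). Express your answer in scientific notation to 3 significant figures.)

[H⁺] = 10^(−pH) = 10^(−3.77) = 1.698e-04 M. For HA ⇌ H⁺ + A⁻, Ka = [H⁺][A⁻]/[HA] = [H⁺]² / ([HA]₀ − [H⁺]) = (1.698e-04)² / (0.067 − 1.698e-04) = 4.32e-07.

K_a = 4.32e-07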